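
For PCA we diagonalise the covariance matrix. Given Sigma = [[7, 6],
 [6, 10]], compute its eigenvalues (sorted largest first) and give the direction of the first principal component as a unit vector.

Step 1 — characteristic polynomial of 2×2 Sigma:
  det(Sigma - λI) = λ² - trace · λ + det = 0.
  trace = 7 + 10 = 17, det = 7·10 - (6)² = 34.
Step 2 — discriminant:
  Δ = trace² - 4·det = 289 - 136 = 153.
Step 3 — eigenvalues:
  λ = (trace ± √Δ)/2 = (17 ± 12.3693)/2,
  λ_1 = 14.6847,  λ_2 = 2.3153.

Step 4 — unit eigenvector for λ_1: solve (Sigma - λ_1 I)v = 0. First row:
  (7 - 14.6847)·v_x + (6)·v_y = 0, i.e. (-7.6847)·v_x + (6)·v_y = 0,
  so v ∝ (b, λ_1 - a) = (6, 7.6847) = u.
  ||u|| = √((6)² + (7.6847)²) = √(95.054) ≈ 9.7496,
  v_1 = u/||u|| ≈ (0.6154, 0.7882) (||v_1|| = 1).

λ_1 = 14.6847,  λ_2 = 2.3153;  v_1 ≈ (0.6154, 0.7882)


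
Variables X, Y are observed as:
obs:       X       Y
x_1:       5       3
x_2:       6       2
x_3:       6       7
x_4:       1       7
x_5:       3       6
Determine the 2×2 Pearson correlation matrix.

Step 1 — column means:
  mean(X) = (5 + 6 + 6 + 1 + 3) / 5 = 21/5 = 4.2
  mean(Y) = (3 + 2 + 7 + 7 + 6) / 5 = 25/5 = 5

Step 2 — sample variances and covariances s[i,j] = (1/(n-1)) · Σ_k (x_{k,i} - mean_i) · (x_{k,j} - mean_j), with n-1 = 4:
  s[X,X] = ((0.8)·(0.8) + (1.8)·(1.8) + (1.8)·(1.8) + (-3.2)·(-3.2) + (-1.2)·(-1.2)) / 4 = 18.8/4 = 4.7
  s[X,Y] = ((0.8)·(-2) + (1.8)·(-3) + (1.8)·(2) + (-3.2)·(2) + (-1.2)·(1)) / 4 = -11/4 = -2.75
  s[Y,Y] = ((-2)·(-2) + (-3)·(-3) + (2)·(2) + (2)·(2) + (1)·(1)) / 4 = 22/4 = 5.5
  Sample standard deviations s_i = √(s[i,i]):
  s(X) = √(4.7) = 2.1679
  s(Y) = √(5.5) = 2.3452

Step 3 — r_{ij} = s_{ij} / (s_i · s_j):
  r[X,X] = 1 (diagonal).
  r[X,Y] = -2.75 / (2.1679 · 2.3452) = -2.75 / 5.0843 = -0.5409
  r[Y,Y] = 1 (diagonal).

R is symmetric with unit diagonal. Assembling:

R = [[1, -0.5409],
 [-0.5409, 1]]


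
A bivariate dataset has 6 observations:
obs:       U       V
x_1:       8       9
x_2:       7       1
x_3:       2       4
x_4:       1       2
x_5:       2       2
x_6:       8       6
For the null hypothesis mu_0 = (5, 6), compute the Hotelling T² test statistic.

Step 1 — sample mean vector:
  mean(U) = (8 + 7 + 2 + 1 + 2 + 8) / 6 = 28/6 = 4.6667
  mean(V) = (9 + 1 + 4 + 2 + 2 + 6) / 6 = 24/6 = 4
  x̄ = (4.6667, 4),  deviation x̄ - mu_0 = (4.6667, 4) - (5, 6) = (-0.3333, -2).

Step 2 — sample covariance matrix, S[i,j] = (1/(n-1)) · Σ_k (x_{k,i} - mean_i) · (x_{k,j} - mean_j), divisor n-1 = 5:
  S[U,U] = ((3.3333)·(3.3333) + (2.3333)·(2.3333) + (-2.6667)·(-2.6667) + (-3.6667)·(-3.6667) + (-2.6667)·(-2.6667) + (3.3333)·(3.3333)) / 5 = 55.3333/5 = 11.0667
  S[U,V] = ((3.3333)·(5) + (2.3333)·(-3) + (-2.6667)·(0) + (-3.6667)·(-2) + (-2.6667)·(-2) + (3.3333)·(2)) / 5 = 29/5 = 5.8
  S[V,V] = ((5)·(5) + (-3)·(-3) + (0)·(0) + (-2)·(-2) + (-2)·(-2) + (2)·(2)) / 5 = 46/5 = 9.2
  S = [[11.0667, 5.8],
 [5.8, 9.2]].

Step 3 — invert S. det(S) = 11.0667·9.2 - (5.8)² = 68.1733.
  S^{-1} = (1/det) · [[d, -b], [-b, a]] = [[0.135, -0.0851],
 [-0.0851, 0.1623]].

Step 4 — quadratic form (x̄ - mu_0)^T · S^{-1} · (x̄ - mu_0):
  S^{-1} · (x̄ - mu_0) = (0.1252, -0.2963),
  (x̄ - mu_0)^T · [...] = (-0.3333)·(0.1252) + (-2)·(-0.2963) = 0.5509.

Step 5 — scale by n: T² = 6 · 0.5509 = 3.3053.

T² ≈ 3.3053


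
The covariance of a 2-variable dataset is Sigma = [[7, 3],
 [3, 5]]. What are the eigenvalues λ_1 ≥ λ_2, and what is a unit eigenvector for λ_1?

Step 1 — characteristic polynomial of 2×2 Sigma:
  det(Sigma - λI) = λ² - trace · λ + det = 0.
  trace = 7 + 5 = 12, det = 7·5 - (3)² = 26.
Step 2 — discriminant:
  Δ = trace² - 4·det = 144 - 104 = 40.
Step 3 — eigenvalues:
  λ = (trace ± √Δ)/2 = (12 ± 6.3246)/2,
  λ_1 = 9.1623,  λ_2 = 2.8377.

Step 4 — unit eigenvector for λ_1: solve (Sigma - λ_1 I)v = 0. First row:
  (7 - 9.1623)·v_x + (3)·v_y = 0, i.e. (-2.1623)·v_x + (3)·v_y = 0,
  so v ∝ (b, λ_1 - a) = (3, 2.1623) = u.
  ||u|| = √((3)² + (2.1623)²) = √(13.6754) ≈ 3.698,
  v_1 = u/||u|| ≈ (0.8112, 0.5847) (||v_1|| = 1).

λ_1 = 9.1623,  λ_2 = 2.8377;  v_1 ≈ (0.8112, 0.5847)


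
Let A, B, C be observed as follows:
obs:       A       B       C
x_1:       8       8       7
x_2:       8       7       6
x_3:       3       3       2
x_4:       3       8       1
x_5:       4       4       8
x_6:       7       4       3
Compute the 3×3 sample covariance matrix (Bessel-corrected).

Step 1 — column means:
  mean(A) = (8 + 8 + 3 + 3 + 4 + 7) / 6 = 33/6 = 5.5
  mean(B) = (8 + 7 + 3 + 8 + 4 + 4) / 6 = 34/6 = 5.6667
  mean(C) = (7 + 6 + 2 + 1 + 8 + 3) / 6 = 27/6 = 4.5

Step 2 — sample covariance S[i,j] = (1/(n-1)) · Σ_k (x_{k,i} - mean_i) · (x_{k,j} - mean_j), with n-1 = 5.
  S[A,A] = ((2.5)·(2.5) + (2.5)·(2.5) + (-2.5)·(-2.5) + (-2.5)·(-2.5) + (-1.5)·(-1.5) + (1.5)·(1.5)) / 5 = 29.5/5 = 5.9
  S[A,B] = ((2.5)·(2.3333) + (2.5)·(1.3333) + (-2.5)·(-2.6667) + (-2.5)·(2.3333) + (-1.5)·(-1.6667) + (1.5)·(-1.6667)) / 5 = 10/5 = 2
  S[A,C] = ((2.5)·(2.5) + (2.5)·(1.5) + (-2.5)·(-2.5) + (-2.5)·(-3.5) + (-1.5)·(3.5) + (1.5)·(-1.5)) / 5 = 17.5/5 = 3.5
  S[B,B] = ((2.3333)·(2.3333) + (1.3333)·(1.3333) + (-2.6667)·(-2.6667) + (2.3333)·(2.3333) + (-1.6667)·(-1.6667) + (-1.6667)·(-1.6667)) / 5 = 25.3333/5 = 5.0667
  S[B,C] = ((2.3333)·(2.5) + (1.3333)·(1.5) + (-2.6667)·(-2.5) + (2.3333)·(-3.5) + (-1.6667)·(3.5) + (-1.6667)·(-1.5)) / 5 = 3/5 = 0.6
  S[C,C] = ((2.5)·(2.5) + (1.5)·(1.5) + (-2.5)·(-2.5) + (-3.5)·(-3.5) + (3.5)·(3.5) + (-1.5)·(-1.5)) / 5 = 41.5/5 = 8.3

S is symmetric (S[j,i] = S[i,j]). Assembling:

S = [[5.9, 2, 3.5],
 [2, 5.0667, 0.6],
 [3.5, 0.6, 8.3]]


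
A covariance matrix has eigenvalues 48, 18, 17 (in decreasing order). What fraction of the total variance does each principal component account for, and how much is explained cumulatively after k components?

Step 1 — total variance = trace(Sigma) = Σ λ_i = 48 + 18 + 17 = 83.

Step 2 — fraction explained by component i = λ_i / Σ λ:
  PC1: 48/83 = 0.5783
  PC2: 18/83 = 0.2169
  PC3: 17/83 = 0.2048

Step 3 — cumulative fraction after k components = (λ_1 + ... + λ_k) / Σ λ:
  k = 1: 48/83 = 0.5783
  k = 2: (48 + 18)/83 = 66/83 = 0.7952
  k = 3: (48 + 18 + 17)/83 = 83/83 = 1

Summary (fraction, with percent):

explained: PC1 0.5783 (57.83%), PC2 0.2169 (21.69%), PC3 0.2048 (20.48%);  cumulative: 0.5783, 0.7952, 1


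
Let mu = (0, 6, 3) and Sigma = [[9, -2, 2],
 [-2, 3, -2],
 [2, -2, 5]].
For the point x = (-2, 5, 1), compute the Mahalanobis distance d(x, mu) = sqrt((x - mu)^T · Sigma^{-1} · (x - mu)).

Step 1 — centre the observation: (x - mu) = (-2, -1, -2).

Step 2 — invert Sigma (cofactor / det for 3×3, or solve directly):
  Sigma^{-1} = [[0.1325, 0.0723, -0.0241],
 [0.0723, 0.494, 0.1687],
 [-0.0241, 0.1687, 0.2771]].

Step 3 — form the quadratic (x - mu)^T · Sigma^{-1} · (x - mu):
  Sigma^{-1} · (x - mu) = (-0.2892, -0.9759, -0.6747).
  (x - mu)^T · [Sigma^{-1} · (x - mu)] = (-2)·(-0.2892) + (-1)·(-0.9759) + (-2)·(-0.6747) = 2.9036.

Step 4 — take square root: d = √(2.9036) ≈ 1.704.

d(x, mu) = √(2.9036) ≈ 1.704


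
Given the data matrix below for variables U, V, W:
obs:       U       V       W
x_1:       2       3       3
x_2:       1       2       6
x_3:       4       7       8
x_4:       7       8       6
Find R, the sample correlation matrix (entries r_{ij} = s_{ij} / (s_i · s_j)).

Step 1 — column means:
  mean(U) = (2 + 1 + 4 + 7) / 4 = 14/4 = 3.5
  mean(V) = (3 + 2 + 7 + 8) / 4 = 20/4 = 5
  mean(W) = (3 + 6 + 8 + 6) / 4 = 23/4 = 5.75

Step 2 — sample variances and covariances s[i,j] = (1/(n-1)) · Σ_k (x_{k,i} - mean_i) · (x_{k,j} - mean_j), with n-1 = 3:
  s[U,U] = ((-1.5)·(-1.5) + (-2.5)·(-2.5) + (0.5)·(0.5) + (3.5)·(3.5)) / 3 = 21/3 = 7
  s[U,V] = ((-1.5)·(-2) + (-2.5)·(-3) + (0.5)·(2) + (3.5)·(3)) / 3 = 22/3 = 7.3333
  s[U,W] = ((-1.5)·(-2.75) + (-2.5)·(0.25) + (0.5)·(2.25) + (3.5)·(0.25)) / 3 = 5.5/3 = 1.8333
  s[V,V] = ((-2)·(-2) + (-3)·(-3) + (2)·(2) + (3)·(3)) / 3 = 26/3 = 8.6667
  s[V,W] = ((-2)·(-2.75) + (-3)·(0.25) + (2)·(2.25) + (3)·(0.25)) / 3 = 10/3 = 3.3333
  s[W,W] = ((-2.75)·(-2.75) + (0.25)·(0.25) + (2.25)·(2.25) + (0.25)·(0.25)) / 3 = 12.75/3 = 4.25
  Sample standard deviations s_i = √(s[i,i]):
  s(U) = √(7) = 2.6458
  s(V) = √(8.6667) = 2.9439
  s(W) = √(4.25) = 2.0616

Step 3 — r_{ij} = s_{ij} / (s_i · s_j):
  r[U,U] = 1 (diagonal).
  r[U,V] = 7.3333 / (2.6458 · 2.9439) = 7.3333 / 7.7889 = 0.9415
  r[U,W] = 1.8333 / (2.6458 · 2.0616) = 1.8333 / 5.4544 = 0.3361
  r[V,V] = 1 (diagonal).
  r[V,W] = 3.3333 / (2.9439 · 2.0616) = 3.3333 / 6.069 = 0.5492
  r[W,W] = 1 (diagonal).

R is symmetric with unit diagonal. Assembling:

R = [[1, 0.9415, 0.3361],
 [0.9415, 1, 0.5492],
 [0.3361, 0.5492, 1]]


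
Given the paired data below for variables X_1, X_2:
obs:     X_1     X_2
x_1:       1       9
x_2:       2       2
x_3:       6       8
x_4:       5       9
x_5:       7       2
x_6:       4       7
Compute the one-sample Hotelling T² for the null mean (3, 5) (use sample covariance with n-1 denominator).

Step 1 — sample mean vector:
  mean(X_1) = (1 + 2 + 6 + 5 + 7 + 4) / 6 = 25/6 = 4.1667
  mean(X_2) = (9 + 2 + 8 + 9 + 2 + 7) / 6 = 37/6 = 6.1667
  x̄ = (4.1667, 6.1667),  deviation x̄ - mu_0 = (4.1667, 6.1667) - (3, 5) = (1.1667, 1.1667).

Step 2 — sample covariance matrix, S[i,j] = (1/(n-1)) · Σ_k (x_{k,i} - mean_i) · (x_{k,j} - mean_j), divisor n-1 = 5:
  S[X_1,X_1] = ((-3.1667)·(-3.1667) + (-2.1667)·(-2.1667) + (1.8333)·(1.8333) + (0.8333)·(0.8333) + (2.8333)·(2.8333) + (-0.1667)·(-0.1667)) / 5 = 26.8333/5 = 5.3667
  S[X_1,X_2] = ((-3.1667)·(2.8333) + (-2.1667)·(-4.1667) + (1.8333)·(1.8333) + (0.8333)·(2.8333) + (2.8333)·(-4.1667) + (-0.1667)·(0.8333)) / 5 = -6.1667/5 = -1.2333
  S[X_2,X_2] = ((2.8333)·(2.8333) + (-4.1667)·(-4.1667) + (1.8333)·(1.8333) + (2.8333)·(2.8333) + (-4.1667)·(-4.1667) + (0.8333)·(0.8333)) / 5 = 54.8333/5 = 10.9667
  S = [[5.3667, -1.2333],
 [-1.2333, 10.9667]].

Step 3 — invert S. det(S) = 5.3667·10.9667 - (-1.2333)² = 57.3333.
  S^{-1} = (1/det) · [[d, -b], [-b, a]] = [[0.1913, 0.0215],
 [0.0215, 0.0936]].

Step 4 — quadratic form (x̄ - mu_0)^T · S^{-1} · (x̄ - mu_0):
  S^{-1} · (x̄ - mu_0) = (0.2483, 0.1343),
  (x̄ - mu_0)^T · [...] = (1.1667)·(0.2483) + (1.1667)·(0.1343) = 0.4463.

Step 5 — scale by n: T² = 6 · 0.4463 = 2.6779.

T² ≈ 2.6779


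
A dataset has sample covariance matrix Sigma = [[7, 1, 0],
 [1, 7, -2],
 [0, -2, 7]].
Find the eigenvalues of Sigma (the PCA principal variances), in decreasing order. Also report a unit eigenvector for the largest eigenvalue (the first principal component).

Step 1 — characteristic polynomial p(λ) = det(λI - Sigma) = λ³ - tr·λ² + c_1·λ - det, where tr = trace, c_1 = sum of the principal 2×2 minors, det = det(Sigma):
  tr = 7 + 7 + 7 = 21,
  c_1 = (7·7 - (1)²) + (7·7 - (0)²) + (7·7 - (-2)²) = 48 + 49 + 45 = 142,
  det = 7·(7·7 - (-2)²) - (1)·((1)·7 - (-2)·(0)) + (0)·((1)·(-2) - 7·(0)) = 7·(45) - (1)·(7) + (0)·(-2) = 308.
  So p(λ) = λ³ - 21λ² + 142λ - 308.
Step 2 — look for an integer root (rational root theorem: any rational root is an integer divisor of 308). Testing λ = 7:
  p(7) = 343 - 1029 + 994 - 308 = 0  ✓
  Dividing out (λ - 7): p(λ) = (λ - 7)(λ² - 14λ + 44).
Step 3 — remaining eigenvalues from the quadratic λ² - 14λ + 44 = 0:
  Δ = 14² - 4·44 = 196 - 176 = 20,  λ = (14 ± √20)/2 = (14 ± 4.4721)/2 ≈ 9.2361 or 4.7639.
  Sorted: λ_1 = 9.2361,  λ_2 = 7,  λ_3 = 4.7639  (check: sum = 21 = tr ✓).

Step 4 — unit eigenvector for λ_1 ≈ 9.2361: v spans the null space of (Sigma - λ_1 I), whose rows are
  r_1 = (-2.2361, 1, 0),  r_2 = (1, -2.2361, -2),  r_3 = (0, -2, -2.2361).
  v is orthogonal to every row, so take v ∝ r_1 × r_2 = ((1)·(-2) - (0)·(-2.2361), (0)·(1) - (-2.2361)·(-2), (-2.2361)·(-2.2361) - (1)·(1)) ≈ (-2, -4.4721, 4).
  Rescale (multiply by -1 so the first nonzero entry is positive): u = (2, 4.4721, -4).
  ||u|| = √((2)² + (4.4721)² + (-4)²) = √(40) ≈ 6.3246,  v_1 = u/||u|| ≈ (0.3162, 0.7071, -0.6325) (||v_1|| = 1).

λ_1 = 9.2361,  λ_2 = 7,  λ_3 = 4.7639;  v_1 ≈ (0.3162, 0.7071, -0.6325)


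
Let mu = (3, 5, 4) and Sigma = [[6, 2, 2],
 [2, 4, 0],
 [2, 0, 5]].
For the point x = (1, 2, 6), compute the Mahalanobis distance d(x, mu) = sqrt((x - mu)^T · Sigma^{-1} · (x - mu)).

Step 1 — centre the observation: (x - mu) = (-2, -3, 2).

Step 2 — invert Sigma (cofactor / det for 3×3, or solve directly):
  Sigma^{-1} = [[0.2381, -0.119, -0.0952],
 [-0.119, 0.3095, 0.0476],
 [-0.0952, 0.0476, 0.2381]].

Step 3 — form the quadratic (x - mu)^T · Sigma^{-1} · (x - mu):
  Sigma^{-1} · (x - mu) = (-0.3095, -0.5952, 0.5238).
  (x - mu)^T · [Sigma^{-1} · (x - mu)] = (-2)·(-0.3095) + (-3)·(-0.5952) + (2)·(0.5238) = 3.4524.

Step 4 — take square root: d = √(3.4524) ≈ 1.8581.

d(x, mu) = √(3.4524) ≈ 1.8581


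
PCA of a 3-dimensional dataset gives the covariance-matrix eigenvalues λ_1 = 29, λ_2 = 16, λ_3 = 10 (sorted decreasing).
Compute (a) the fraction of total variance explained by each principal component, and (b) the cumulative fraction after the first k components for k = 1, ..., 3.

Step 1 — total variance = trace(Sigma) = Σ λ_i = 29 + 16 + 10 = 55.

Step 2 — fraction explained by component i = λ_i / Σ λ:
  PC1: 29/55 = 0.5273
  PC2: 16/55 = 0.2909
  PC3: 10/55 = 0.1818

Step 3 — cumulative fraction after k components = (λ_1 + ... + λ_k) / Σ λ:
  k = 1: 29/55 = 0.5273
  k = 2: (29 + 16)/55 = 45/55 = 0.8182
  k = 3: (29 + 16 + 10)/55 = 55/55 = 1

Summary (fraction, with percent):

explained: PC1 0.5273 (52.73%), PC2 0.2909 (29.09%), PC3 0.1818 (18.18%);  cumulative: 0.5273, 0.8182, 1


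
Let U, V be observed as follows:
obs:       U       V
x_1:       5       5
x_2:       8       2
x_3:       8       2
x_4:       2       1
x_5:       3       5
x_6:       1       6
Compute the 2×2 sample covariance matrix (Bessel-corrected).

Step 1 — column means:
  mean(U) = (5 + 8 + 8 + 2 + 3 + 1) / 6 = 27/6 = 4.5
  mean(V) = (5 + 2 + 2 + 1 + 5 + 6) / 6 = 21/6 = 3.5

Step 2 — sample covariance S[i,j] = (1/(n-1)) · Σ_k (x_{k,i} - mean_i) · (x_{k,j} - mean_j), with n-1 = 5.
  S[U,U] = ((0.5)·(0.5) + (3.5)·(3.5) + (3.5)·(3.5) + (-2.5)·(-2.5) + (-1.5)·(-1.5) + (-3.5)·(-3.5)) / 5 = 45.5/5 = 9.1
  S[U,V] = ((0.5)·(1.5) + (3.5)·(-1.5) + (3.5)·(-1.5) + (-2.5)·(-2.5) + (-1.5)·(1.5) + (-3.5)·(2.5)) / 5 = -14.5/5 = -2.9
  S[V,V] = ((1.5)·(1.5) + (-1.5)·(-1.5) + (-1.5)·(-1.5) + (-2.5)·(-2.5) + (1.5)·(1.5) + (2.5)·(2.5)) / 5 = 21.5/5 = 4.3

S is symmetric (S[j,i] = S[i,j]). Assembling:

S = [[9.1, -2.9],
 [-2.9, 4.3]]


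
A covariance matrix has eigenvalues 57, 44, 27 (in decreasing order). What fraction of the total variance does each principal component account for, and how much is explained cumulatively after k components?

Step 1 — total variance = trace(Sigma) = Σ λ_i = 57 + 44 + 27 = 128.

Step 2 — fraction explained by component i = λ_i / Σ λ:
  PC1: 57/128 = 0.4453
  PC2: 44/128 = 0.3438
  PC3: 27/128 = 0.2109

Step 3 — cumulative fraction after k components = (λ_1 + ... + λ_k) / Σ λ:
  k = 1: 57/128 = 0.4453
  k = 2: (57 + 44)/128 = 101/128 = 0.7891
  k = 3: (57 + 44 + 27)/128 = 128/128 = 1

Summary (fraction, with percent):

explained: PC1 0.4453 (44.53%), PC2 0.3438 (34.38%), PC3 0.2109 (21.09%);  cumulative: 0.4453, 0.7891, 1


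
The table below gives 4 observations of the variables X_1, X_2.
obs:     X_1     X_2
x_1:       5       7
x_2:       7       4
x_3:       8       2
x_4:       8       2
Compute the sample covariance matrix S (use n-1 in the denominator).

Step 1 — column means:
  mean(X_1) = (5 + 7 + 8 + 8) / 4 = 28/4 = 7
  mean(X_2) = (7 + 4 + 2 + 2) / 4 = 15/4 = 3.75

Step 2 — sample covariance S[i,j] = (1/(n-1)) · Σ_k (x_{k,i} - mean_i) · (x_{k,j} - mean_j), with n-1 = 3.
  S[X_1,X_1] = ((-2)·(-2) + (0)·(0) + (1)·(1) + (1)·(1)) / 3 = 6/3 = 2
  S[X_1,X_2] = ((-2)·(3.25) + (0)·(0.25) + (1)·(-1.75) + (1)·(-1.75)) / 3 = -10/3 = -3.3333
  S[X_2,X_2] = ((3.25)·(3.25) + (0.25)·(0.25) + (-1.75)·(-1.75) + (-1.75)·(-1.75)) / 3 = 16.75/3 = 5.5833

S is symmetric (S[j,i] = S[i,j]). Assembling:

S = [[2, -3.3333],
 [-3.3333, 5.5833]]


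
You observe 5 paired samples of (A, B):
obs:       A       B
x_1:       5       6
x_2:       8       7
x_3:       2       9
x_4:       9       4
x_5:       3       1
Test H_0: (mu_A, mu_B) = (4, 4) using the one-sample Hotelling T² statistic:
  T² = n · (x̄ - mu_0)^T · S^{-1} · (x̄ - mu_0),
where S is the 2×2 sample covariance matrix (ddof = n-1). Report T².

Step 1 — sample mean vector:
  mean(A) = (5 + 8 + 2 + 9 + 3) / 5 = 27/5 = 5.4
  mean(B) = (6 + 7 + 9 + 4 + 1) / 5 = 27/5 = 5.4
  x̄ = (5.4, 5.4),  deviation x̄ - mu_0 = (5.4, 5.4) - (4, 4) = (1.4, 1.4).

Step 2 — sample covariance matrix, S[i,j] = (1/(n-1)) · Σ_k (x_{k,i} - mean_i) · (x_{k,j} - mean_j), divisor n-1 = 4:
  S[A,A] = ((-0.4)·(-0.4) + (2.6)·(2.6) + (-3.4)·(-3.4) + (3.6)·(3.6) + (-2.4)·(-2.4)) / 4 = 37.2/4 = 9.3
  S[A,B] = ((-0.4)·(0.6) + (2.6)·(1.6) + (-3.4)·(3.6) + (3.6)·(-1.4) + (-2.4)·(-4.4)) / 4 = -2.8/4 = -0.7
  S[B,B] = ((0.6)·(0.6) + (1.6)·(1.6) + (3.6)·(3.6) + (-1.4)·(-1.4) + (-4.4)·(-4.4)) / 4 = 37.2/4 = 9.3
  S = [[9.3, -0.7],
 [-0.7, 9.3]].

Step 3 — invert S. det(S) = 9.3·9.3 - (-0.7)² = 86.
  S^{-1} = (1/det) · [[d, -b], [-b, a]] = [[0.1081, 0.0081],
 [0.0081, 0.1081]].

Step 4 — quadratic form (x̄ - mu_0)^T · S^{-1} · (x̄ - mu_0):
  S^{-1} · (x̄ - mu_0) = (0.1628, 0.1628),
  (x̄ - mu_0)^T · [...] = (1.4)·(0.1628) + (1.4)·(0.1628) = 0.4558.

Step 5 — scale by n: T² = 5 · 0.4558 = 2.2791.

T² ≈ 2.2791


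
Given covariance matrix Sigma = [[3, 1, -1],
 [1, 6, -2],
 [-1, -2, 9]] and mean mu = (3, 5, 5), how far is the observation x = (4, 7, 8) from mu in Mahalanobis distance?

Step 1 — centre the observation: (x - mu) = (1, 2, 3).

Step 2 — invert Sigma (cofactor / det for 3×3, or solve directly):
  Sigma^{-1} = [[0.3597, -0.0504, 0.0288],
 [-0.0504, 0.1871, 0.036],
 [0.0288, 0.036, 0.1223]].

Step 3 — form the quadratic (x - mu)^T · Sigma^{-1} · (x - mu):
  Sigma^{-1} · (x - mu) = (0.3453, 0.4317, 0.4676).
  (x - mu)^T · [Sigma^{-1} · (x - mu)] = (1)·(0.3453) + (2)·(0.4317) + (3)·(0.4676) = 2.6115.

Step 4 — take square root: d = √(2.6115) ≈ 1.616.

d(x, mu) = √(2.6115) ≈ 1.616


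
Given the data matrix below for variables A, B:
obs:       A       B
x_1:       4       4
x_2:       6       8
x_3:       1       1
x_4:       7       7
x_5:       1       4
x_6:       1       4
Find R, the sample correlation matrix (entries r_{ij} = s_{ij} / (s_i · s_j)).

Step 1 — column means:
  mean(A) = (4 + 6 + 1 + 7 + 1 + 1) / 6 = 20/6 = 3.3333
  mean(B) = (4 + 8 + 1 + 7 + 4 + 4) / 6 = 28/6 = 4.6667

Step 2 — sample variances and covariances s[i,j] = (1/(n-1)) · Σ_k (x_{k,i} - mean_i) · (x_{k,j} - mean_j), with n-1 = 5:
  s[A,A] = ((0.6667)·(0.6667) + (2.6667)·(2.6667) + (-2.3333)·(-2.3333) + (3.6667)·(3.6667) + (-2.3333)·(-2.3333) + (-2.3333)·(-2.3333)) / 5 = 37.3333/5 = 7.4667
  s[A,B] = ((0.6667)·(-0.6667) + (2.6667)·(3.3333) + (-2.3333)·(-3.6667) + (3.6667)·(2.3333) + (-2.3333)·(-0.6667) + (-2.3333)·(-0.6667)) / 5 = 28.6667/5 = 5.7333
  s[B,B] = ((-0.6667)·(-0.6667) + (3.3333)·(3.3333) + (-3.6667)·(-3.6667) + (2.3333)·(2.3333) + (-0.6667)·(-0.6667) + (-0.6667)·(-0.6667)) / 5 = 31.3333/5 = 6.2667
  Sample standard deviations s_i = √(s[i,i]):
  s(A) = √(7.4667) = 2.7325
  s(B) = √(6.2667) = 2.5033

Step 3 — r_{ij} = s_{ij} / (s_i · s_j):
  r[A,A] = 1 (diagonal).
  r[A,B] = 5.7333 / (2.7325 · 2.5033) = 5.7333 / 6.8404 = 0.8382
  r[B,B] = 1 (diagonal).

R is symmetric with unit diagonal. Assembling:

R = [[1, 0.8382],
 [0.8382, 1]]


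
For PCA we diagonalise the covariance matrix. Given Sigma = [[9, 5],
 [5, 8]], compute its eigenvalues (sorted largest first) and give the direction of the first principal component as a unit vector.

Step 1 — characteristic polynomial of 2×2 Sigma:
  det(Sigma - λI) = λ² - trace · λ + det = 0.
  trace = 9 + 8 = 17, det = 9·8 - (5)² = 47.
Step 2 — discriminant:
  Δ = trace² - 4·det = 289 - 188 = 101.
Step 3 — eigenvalues:
  λ = (trace ± √Δ)/2 = (17 ± 10.0499)/2,
  λ_1 = 13.5249,  λ_2 = 3.4751.

Step 4 — unit eigenvector for λ_1: solve (Sigma - λ_1 I)v = 0. First row:
  (9 - 13.5249)·v_x + (5)·v_y = 0, i.e. (-4.5249)·v_x + (5)·v_y = 0,
  so v ∝ (b, λ_1 - a) = (5, 4.5249) = u.
  ||u|| = √((5)² + (4.5249)²) = √(45.4751) ≈ 6.7435,
  v_1 = u/||u|| ≈ (0.7415, 0.671) (||v_1|| = 1).

λ_1 = 13.5249,  λ_2 = 3.4751;  v_1 ≈ (0.7415, 0.671)


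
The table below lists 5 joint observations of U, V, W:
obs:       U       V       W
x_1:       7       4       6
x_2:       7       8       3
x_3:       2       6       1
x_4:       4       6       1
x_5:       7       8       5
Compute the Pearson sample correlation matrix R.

Step 1 — column means:
  mean(U) = (7 + 7 + 2 + 4 + 7) / 5 = 27/5 = 5.4
  mean(V) = (4 + 8 + 6 + 6 + 8) / 5 = 32/5 = 6.4
  mean(W) = (6 + 3 + 1 + 1 + 5) / 5 = 16/5 = 3.2

Step 2 — sample variances and covariances s[i,j] = (1/(n-1)) · Σ_k (x_{k,i} - mean_i) · (x_{k,j} - mean_j), with n-1 = 4:
  s[U,U] = ((1.6)·(1.6) + (1.6)·(1.6) + (-3.4)·(-3.4) + (-1.4)·(-1.4) + (1.6)·(1.6)) / 4 = 21.2/4 = 5.3
  s[U,V] = ((1.6)·(-2.4) + (1.6)·(1.6) + (-3.4)·(-0.4) + (-1.4)·(-0.4) + (1.6)·(1.6)) / 4 = 3.2/4 = 0.8
  s[U,W] = ((1.6)·(2.8) + (1.6)·(-0.2) + (-3.4)·(-2.2) + (-1.4)·(-2.2) + (1.6)·(1.8)) / 4 = 17.6/4 = 4.4
  s[V,V] = ((-2.4)·(-2.4) + (1.6)·(1.6) + (-0.4)·(-0.4) + (-0.4)·(-0.4) + (1.6)·(1.6)) / 4 = 11.2/4 = 2.8
  s[V,W] = ((-2.4)·(2.8) + (1.6)·(-0.2) + (-0.4)·(-2.2) + (-0.4)·(-2.2) + (1.6)·(1.8)) / 4 = -2.4/4 = -0.6
  s[W,W] = ((2.8)·(2.8) + (-0.2)·(-0.2) + (-2.2)·(-2.2) + (-2.2)·(-2.2) + (1.8)·(1.8)) / 4 = 20.8/4 = 5.2
  Sample standard deviations s_i = √(s[i,i]):
  s(U) = √(5.3) = 2.3022
  s(V) = √(2.8) = 1.6733
  s(W) = √(5.2) = 2.2804

Step 3 — r_{ij} = s_{ij} / (s_i · s_j):
  r[U,U] = 1 (diagonal).
  r[U,V] = 0.8 / (2.3022 · 1.6733) = 0.8 / 3.8523 = 0.2077
  r[U,W] = 4.4 / (2.3022 · 2.2804) = 4.4 / 5.2498 = 0.8381
  r[V,V] = 1 (diagonal).
  r[V,W] = -0.6 / (1.6733 · 2.2804) = -0.6 / 3.8158 = -0.1572
  r[W,W] = 1 (diagonal).

R is symmetric with unit diagonal. Assembling:

R = [[1, 0.2077, 0.8381],
 [0.2077, 1, -0.1572],
 [0.8381, -0.1572, 1]]


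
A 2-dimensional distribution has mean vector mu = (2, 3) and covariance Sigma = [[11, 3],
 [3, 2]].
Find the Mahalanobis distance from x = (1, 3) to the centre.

Step 1 — centre the observation: (x - mu) = (-1, 0).

Step 2 — invert Sigma. det(Sigma) = 11·2 - (3)² = 13.
  Sigma^{-1} = (1/det) · [[d, -b], [-b, a]] = [[0.1538, -0.2308],
 [-0.2308, 0.8462]].

Step 3 — form the quadratic (x - mu)^T · Sigma^{-1} · (x - mu):
  Sigma^{-1} · (x - mu) = (-0.1538, 0.2308).
  (x - mu)^T · [Sigma^{-1} · (x - mu)] = (-1)·(-0.1538) + (0)·(0.2308) = 0.1538.

Step 4 — take square root: d = √(0.1538) ≈ 0.3922.

d(x, mu) = √(0.1538) ≈ 0.3922


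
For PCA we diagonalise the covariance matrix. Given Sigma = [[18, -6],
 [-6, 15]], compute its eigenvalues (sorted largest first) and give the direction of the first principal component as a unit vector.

Step 1 — characteristic polynomial of 2×2 Sigma:
  det(Sigma - λI) = λ² - trace · λ + det = 0.
  trace = 18 + 15 = 33, det = 18·15 - (-6)² = 234.
Step 2 — discriminant:
  Δ = trace² - 4·det = 1089 - 936 = 153.
Step 3 — eigenvalues:
  λ = (trace ± √Δ)/2 = (33 ± 12.3693)/2,
  λ_1 = 22.6847,  λ_2 = 10.3153.

Step 4 — unit eigenvector for λ_1: solve (Sigma - λ_1 I)v = 0. First row:
  (18 - 22.6847)·v_x + (-6)·v_y = 0, i.e. (-4.6847)·v_x + (-6)·v_y = 0,
  so v ∝ (b, λ_1 - a) = (-6, 4.6847); multiply by -1 so the first entry is positive: u = (6, -4.6847).
  ||u|| = √((6)² + (-4.6847)²) = √(57.946) ≈ 7.6122,
  v_1 = u/||u|| ≈ (0.7882, -0.6154) (||v_1|| = 1).

λ_1 = 22.6847,  λ_2 = 10.3153;  v_1 ≈ (0.7882, -0.6154)


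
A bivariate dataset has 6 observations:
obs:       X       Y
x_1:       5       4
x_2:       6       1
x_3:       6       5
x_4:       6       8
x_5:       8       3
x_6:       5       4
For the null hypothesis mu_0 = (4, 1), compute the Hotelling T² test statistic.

Step 1 — sample mean vector:
  mean(X) = (5 + 6 + 6 + 6 + 8 + 5) / 6 = 36/6 = 6
  mean(Y) = (4 + 1 + 5 + 8 + 3 + 4) / 6 = 25/6 = 4.1667
  x̄ = (6, 4.1667),  deviation x̄ - mu_0 = (6, 4.1667) - (4, 1) = (2, 3.1667).

Step 2 — sample covariance matrix, S[i,j] = (1/(n-1)) · Σ_k (x_{k,i} - mean_i) · (x_{k,j} - mean_j), divisor n-1 = 5:
  S[X,X] = ((-1)·(-1) + (0)·(0) + (0)·(0) + (0)·(0) + (2)·(2) + (-1)·(-1)) / 5 = 6/5 = 1.2
  S[X,Y] = ((-1)·(-0.1667) + (0)·(-3.1667) + (0)·(0.8333) + (0)·(3.8333) + (2)·(-1.1667) + (-1)·(-0.1667)) / 5 = -2/5 = -0.4
  S[Y,Y] = ((-0.1667)·(-0.1667) + (-3.1667)·(-3.1667) + (0.8333)·(0.8333) + (3.8333)·(3.8333) + (-1.1667)·(-1.1667) + (-0.1667)·(-0.1667)) / 5 = 26.8333/5 = 5.3667
  S = [[1.2, -0.4],
 [-0.4, 5.3667]].

Step 3 — invert S. det(S) = 1.2·5.3667 - (-0.4)² = 6.28.
  S^{-1} = (1/det) · [[d, -b], [-b, a]] = [[0.8546, 0.0637],
 [0.0637, 0.1911]].

Step 4 — quadratic form (x̄ - mu_0)^T · S^{-1} · (x̄ - mu_0):
  S^{-1} · (x̄ - mu_0) = (1.9108, 0.7325),
  (x̄ - mu_0)^T · [...] = (2)·(1.9108) + (3.1667)·(0.7325) = 6.1412.

Step 5 — scale by n: T² = 6 · 6.1412 = 36.8471.

T² ≈ 36.8471


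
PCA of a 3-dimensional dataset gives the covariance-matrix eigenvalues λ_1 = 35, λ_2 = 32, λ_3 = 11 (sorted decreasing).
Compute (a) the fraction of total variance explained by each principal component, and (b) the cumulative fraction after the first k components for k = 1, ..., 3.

Step 1 — total variance = trace(Sigma) = Σ λ_i = 35 + 32 + 11 = 78.

Step 2 — fraction explained by component i = λ_i / Σ λ:
  PC1: 35/78 = 0.4487
  PC2: 32/78 = 0.4103
  PC3: 11/78 = 0.141

Step 3 — cumulative fraction after k components = (λ_1 + ... + λ_k) / Σ λ:
  k = 1: 35/78 = 0.4487
  k = 2: (35 + 32)/78 = 67/78 = 0.859
  k = 3: (35 + 32 + 11)/78 = 78/78 = 1

Summary (fraction, with percent):

explained: PC1 0.4487 (44.87%), PC2 0.4103 (41.03%), PC3 0.141 (14.1%);  cumulative: 0.4487, 0.859, 1


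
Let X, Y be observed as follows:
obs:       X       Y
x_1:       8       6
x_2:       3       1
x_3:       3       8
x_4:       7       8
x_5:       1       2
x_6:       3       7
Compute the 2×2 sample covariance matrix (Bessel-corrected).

Step 1 — column means:
  mean(X) = (8 + 3 + 3 + 7 + 1 + 3) / 6 = 25/6 = 4.1667
  mean(Y) = (6 + 1 + 8 + 8 + 2 + 7) / 6 = 32/6 = 5.3333

Step 2 — sample covariance S[i,j] = (1/(n-1)) · Σ_k (x_{k,i} - mean_i) · (x_{k,j} - mean_j), with n-1 = 5.
  S[X,X] = ((3.8333)·(3.8333) + (-1.1667)·(-1.1667) + (-1.1667)·(-1.1667) + (2.8333)·(2.8333) + (-3.1667)·(-3.1667) + (-1.1667)·(-1.1667)) / 5 = 36.8333/5 = 7.3667
  S[X,Y] = ((3.8333)·(0.6667) + (-1.1667)·(-4.3333) + (-1.1667)·(2.6667) + (2.8333)·(2.6667) + (-3.1667)·(-3.3333) + (-1.1667)·(1.6667)) / 5 = 20.6667/5 = 4.1333
  S[Y,Y] = ((0.6667)·(0.6667) + (-4.3333)·(-4.3333) + (2.6667)·(2.6667) + (2.6667)·(2.6667) + (-3.3333)·(-3.3333) + (1.6667)·(1.6667)) / 5 = 47.3333/5 = 9.4667

S is symmetric (S[j,i] = S[i,j]). Assembling:

S = [[7.3667, 4.1333],
 [4.1333, 9.4667]]


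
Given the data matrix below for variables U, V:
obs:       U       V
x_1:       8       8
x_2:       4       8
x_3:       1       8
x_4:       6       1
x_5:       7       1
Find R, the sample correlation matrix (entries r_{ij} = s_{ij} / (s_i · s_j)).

Step 1 — column means:
  mean(U) = (8 + 4 + 1 + 6 + 7) / 5 = 26/5 = 5.2
  mean(V) = (8 + 8 + 8 + 1 + 1) / 5 = 26/5 = 5.2

Step 2 — sample variances and covariances s[i,j] = (1/(n-1)) · Σ_k (x_{k,i} - mean_i) · (x_{k,j} - mean_j), with n-1 = 4:
  s[U,U] = ((2.8)·(2.8) + (-1.2)·(-1.2) + (-4.2)·(-4.2) + (0.8)·(0.8) + (1.8)·(1.8)) / 4 = 30.8/4 = 7.7
  s[U,V] = ((2.8)·(2.8) + (-1.2)·(2.8) + (-4.2)·(2.8) + (0.8)·(-4.2) + (1.8)·(-4.2)) / 4 = -18.2/4 = -4.55
  s[V,V] = ((2.8)·(2.8) + (2.8)·(2.8) + (2.8)·(2.8) + (-4.2)·(-4.2) + (-4.2)·(-4.2)) / 4 = 58.8/4 = 14.7
  Sample standard deviations s_i = √(s[i,i]):
  s(U) = √(7.7) = 2.7749
  s(V) = √(14.7) = 3.8341

Step 3 — r_{ij} = s_{ij} / (s_i · s_j):
  r[U,U] = 1 (diagonal).
  r[U,V] = -4.55 / (2.7749 · 3.8341) = -4.55 / 10.6391 = -0.4277
  r[V,V] = 1 (diagonal).

R is symmetric with unit diagonal. Assembling:

R = [[1, -0.4277],
 [-0.4277, 1]]


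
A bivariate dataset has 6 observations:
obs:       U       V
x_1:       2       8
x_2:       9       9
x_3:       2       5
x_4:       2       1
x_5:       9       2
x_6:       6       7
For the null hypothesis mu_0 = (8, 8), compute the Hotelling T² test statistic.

Step 1 — sample mean vector:
  mean(U) = (2 + 9 + 2 + 2 + 9 + 6) / 6 = 30/6 = 5
  mean(V) = (8 + 9 + 5 + 1 + 2 + 7) / 6 = 32/6 = 5.3333
  x̄ = (5, 5.3333),  deviation x̄ - mu_0 = (5, 5.3333) - (8, 8) = (-3, -2.6667).

Step 2 — sample covariance matrix, S[i,j] = (1/(n-1)) · Σ_k (x_{k,i} - mean_i) · (x_{k,j} - mean_j), divisor n-1 = 5:
  S[U,U] = ((-3)·(-3) + (4)·(4) + (-3)·(-3) + (-3)·(-3) + (4)·(4) + (1)·(1)) / 5 = 60/5 = 12
  S[U,V] = ((-3)·(2.6667) + (4)·(3.6667) + (-3)·(-0.3333) + (-3)·(-4.3333) + (4)·(-3.3333) + (1)·(1.6667)) / 5 = 9/5 = 1.8
  S[V,V] = ((2.6667)·(2.6667) + (3.6667)·(3.6667) + (-0.3333)·(-0.3333) + (-4.3333)·(-4.3333) + (-3.3333)·(-3.3333) + (1.6667)·(1.6667)) / 5 = 53.3333/5 = 10.6667
  S = [[12, 1.8],
 [1.8, 10.6667]].

Step 3 — invert S. det(S) = 12·10.6667 - (1.8)² = 124.76.
  S^{-1} = (1/det) · [[d, -b], [-b, a]] = [[0.0855, -0.0144],
 [-0.0144, 0.0962]].

Step 4 — quadratic form (x̄ - mu_0)^T · S^{-1} · (x̄ - mu_0):
  S^{-1} · (x̄ - mu_0) = (-0.218, -0.2132),
  (x̄ - mu_0)^T · [...] = (-3)·(-0.218) + (-2.6667)·(-0.2132) = 1.2226.

Step 5 — scale by n: T² = 6 · 1.2226 = 7.3357.

T² ≈ 7.3357


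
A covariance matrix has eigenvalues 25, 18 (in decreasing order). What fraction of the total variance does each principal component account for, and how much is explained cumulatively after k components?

Step 1 — total variance = trace(Sigma) = Σ λ_i = 25 + 18 = 43.

Step 2 — fraction explained by component i = λ_i / Σ λ:
  PC1: 25/43 = 0.5814
  PC2: 18/43 = 0.4186

Step 3 — cumulative fraction after k components = (λ_1 + ... + λ_k) / Σ λ:
  k = 1: 25/43 = 0.5814
  k = 2: (25 + 18)/43 = 43/43 = 1

Summary (fraction, with percent):

explained: PC1 0.5814 (58.14%), PC2 0.4186 (41.86%);  cumulative: 0.5814, 1


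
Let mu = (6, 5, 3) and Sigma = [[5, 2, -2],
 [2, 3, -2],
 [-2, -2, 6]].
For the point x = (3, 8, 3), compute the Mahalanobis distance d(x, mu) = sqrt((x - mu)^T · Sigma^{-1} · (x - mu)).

Step 1 — centre the observation: (x - mu) = (-3, 3, 0).

Step 2 — invert Sigma (cofactor / det for 3×3, or solve directly):
  Sigma^{-1} = [[0.28, -0.16, 0.04],
 [-0.16, 0.52, 0.12],
 [0.04, 0.12, 0.22]].

Step 3 — form the quadratic (x - mu)^T · Sigma^{-1} · (x - mu):
  Sigma^{-1} · (x - mu) = (-1.32, 2.04, 0.24).
  (x - mu)^T · [Sigma^{-1} · (x - mu)] = (-3)·(-1.32) + (3)·(2.04) + (0)·(0.24) = 10.08.

Step 4 — take square root: d = √(10.08) ≈ 3.1749.

d(x, mu) = √(10.08) ≈ 3.1749


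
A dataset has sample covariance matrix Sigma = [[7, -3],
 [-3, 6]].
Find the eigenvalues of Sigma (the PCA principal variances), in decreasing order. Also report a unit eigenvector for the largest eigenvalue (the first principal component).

Step 1 — characteristic polynomial of 2×2 Sigma:
  det(Sigma - λI) = λ² - trace · λ + det = 0.
  trace = 7 + 6 = 13, det = 7·6 - (-3)² = 33.
Step 2 — discriminant:
  Δ = trace² - 4·det = 169 - 132 = 37.
Step 3 — eigenvalues:
  λ = (trace ± √Δ)/2 = (13 ± 6.0828)/2,
  λ_1 = 9.5414,  λ_2 = 3.4586.

Step 4 — unit eigenvector for λ_1: solve (Sigma - λ_1 I)v = 0. First row:
  (7 - 9.5414)·v_x + (-3)·v_y = 0, i.e. (-2.5414)·v_x + (-3)·v_y = 0,
  so v ∝ (b, λ_1 - a) = (-3, 2.5414); multiply by -1 so the first entry is positive: u = (3, -2.5414).
  ||u|| = √((3)² + (-2.5414)²) = √(15.4586) ≈ 3.9317,
  v_1 = u/||u|| ≈ (0.763, -0.6464) (||v_1|| = 1).

λ_1 = 9.5414,  λ_2 = 3.4586;  v_1 ≈ (0.763, -0.6464)


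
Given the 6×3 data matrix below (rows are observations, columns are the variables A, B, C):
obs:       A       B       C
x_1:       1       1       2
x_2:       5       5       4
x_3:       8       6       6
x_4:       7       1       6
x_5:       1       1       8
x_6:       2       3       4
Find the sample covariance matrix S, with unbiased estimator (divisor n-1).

Step 1 — column means:
  mean(A) = (1 + 5 + 8 + 7 + 1 + 2) / 6 = 24/6 = 4
  mean(B) = (1 + 5 + 6 + 1 + 1 + 3) / 6 = 17/6 = 2.8333
  mean(C) = (2 + 4 + 6 + 6 + 8 + 4) / 6 = 30/6 = 5

Step 2 — sample covariance S[i,j] = (1/(n-1)) · Σ_k (x_{k,i} - mean_i) · (x_{k,j} - mean_j), with n-1 = 5.
  S[A,A] = ((-3)·(-3) + (1)·(1) + (4)·(4) + (3)·(3) + (-3)·(-3) + (-2)·(-2)) / 5 = 48/5 = 9.6
  S[A,B] = ((-3)·(-1.8333) + (1)·(2.1667) + (4)·(3.1667) + (3)·(-1.8333) + (-3)·(-1.8333) + (-2)·(0.1667)) / 5 = 20/5 = 4
  S[A,C] = ((-3)·(-3) + (1)·(-1) + (4)·(1) + (3)·(1) + (-3)·(3) + (-2)·(-1)) / 5 = 8/5 = 1.6
  S[B,B] = ((-1.8333)·(-1.8333) + (2.1667)·(2.1667) + (3.1667)·(3.1667) + (-1.8333)·(-1.8333) + (-1.8333)·(-1.8333) + (0.1667)·(0.1667)) / 5 = 24.8333/5 = 4.9667
  S[B,C] = ((-1.8333)·(-3) + (2.1667)·(-1) + (3.1667)·(1) + (-1.8333)·(1) + (-1.8333)·(3) + (0.1667)·(-1)) / 5 = -1/5 = -0.2
  S[C,C] = ((-3)·(-3) + (-1)·(-1) + (1)·(1) + (1)·(1) + (3)·(3) + (-1)·(-1)) / 5 = 22/5 = 4.4

S is symmetric (S[j,i] = S[i,j]). Assembling:

S = [[9.6, 4, 1.6],
 [4, 4.9667, -0.2],
 [1.6, -0.2, 4.4]]


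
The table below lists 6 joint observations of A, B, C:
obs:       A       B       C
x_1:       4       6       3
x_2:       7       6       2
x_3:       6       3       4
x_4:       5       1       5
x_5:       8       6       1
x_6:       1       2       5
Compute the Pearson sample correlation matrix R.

Step 1 — column means:
  mean(A) = (4 + 7 + 6 + 5 + 8 + 1) / 6 = 31/6 = 5.1667
  mean(B) = (6 + 6 + 3 + 1 + 6 + 2) / 6 = 24/6 = 4
  mean(C) = (3 + 2 + 4 + 5 + 1 + 5) / 6 = 20/6 = 3.3333

Step 2 — sample variances and covariances s[i,j] = (1/(n-1)) · Σ_k (x_{k,i} - mean_i) · (x_{k,j} - mean_j), with n-1 = 5:
  s[A,A] = ((-1.1667)·(-1.1667) + (1.8333)·(1.8333) + (0.8333)·(0.8333) + (-0.1667)·(-0.1667) + (2.8333)·(2.8333) + (-4.1667)·(-4.1667)) / 5 = 30.8333/5 = 6.1667
  s[A,B] = ((-1.1667)·(2) + (1.8333)·(2) + (0.8333)·(-1) + (-0.1667)·(-3) + (2.8333)·(2) + (-4.1667)·(-2)) / 5 = 15/5 = 3
  s[A,C] = ((-1.1667)·(-0.3333) + (1.8333)·(-1.3333) + (0.8333)·(0.6667) + (-0.1667)·(1.6667) + (2.8333)·(-2.3333) + (-4.1667)·(1.6667)) / 5 = -15.3333/5 = -3.0667
  s[B,B] = ((2)·(2) + (2)·(2) + (-1)·(-1) + (-3)·(-3) + (2)·(2) + (-2)·(-2)) / 5 = 26/5 = 5.2
  s[B,C] = ((2)·(-0.3333) + (2)·(-1.3333) + (-1)·(0.6667) + (-3)·(1.6667) + (2)·(-2.3333) + (-2)·(1.6667)) / 5 = -17/5 = -3.4
  s[C,C] = ((-0.3333)·(-0.3333) + (-1.3333)·(-1.3333) + (0.6667)·(0.6667) + (1.6667)·(1.6667) + (-2.3333)·(-2.3333) + (1.6667)·(1.6667)) / 5 = 13.3333/5 = 2.6667
  Sample standard deviations s_i = √(s[i,i]):
  s(A) = √(6.1667) = 2.4833
  s(B) = √(5.2) = 2.2804
  s(C) = √(2.6667) = 1.633

Step 3 — r_{ij} = s_{ij} / (s_i · s_j):
  r[A,A] = 1 (diagonal).
  r[A,B] = 3 / (2.4833 · 2.2804) = 3 / 5.6627 = 0.5298
  r[A,C] = -3.0667 / (2.4833 · 1.633) = -3.0667 / 4.0552 = -0.7562
  r[B,B] = 1 (diagonal).
  r[B,C] = -3.4 / (2.2804 · 1.633) = -3.4 / 3.7238 = -0.913
  r[C,C] = 1 (diagonal).

R is symmetric with unit diagonal. Assembling:

R = [[1, 0.5298, -0.7562],
 [0.5298, 1, -0.913],
 [-0.7562, -0.913, 1]]


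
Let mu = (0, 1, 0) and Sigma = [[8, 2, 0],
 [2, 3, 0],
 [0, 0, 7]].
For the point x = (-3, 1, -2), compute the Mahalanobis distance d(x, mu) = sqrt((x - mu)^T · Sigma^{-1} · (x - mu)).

Step 1 — centre the observation: (x - mu) = (-3, 0, -2).

Step 2 — invert Sigma (cofactor / det for 3×3, or solve directly):
  Sigma^{-1} = [[0.15, -0.1, 0],
 [-0.1, 0.4, 0],
 [0, 0, 0.1429]].

Step 3 — form the quadratic (x - mu)^T · Sigma^{-1} · (x - mu):
  Sigma^{-1} · (x - mu) = (-0.45, 0.3, -0.2857).
  (x - mu)^T · [Sigma^{-1} · (x - mu)] = (-3)·(-0.45) + (0)·(0.3) + (-2)·(-0.2857) = 1.9214.

Step 4 — take square root: d = √(1.9214) ≈ 1.3862.

d(x, mu) = √(1.9214) ≈ 1.3862


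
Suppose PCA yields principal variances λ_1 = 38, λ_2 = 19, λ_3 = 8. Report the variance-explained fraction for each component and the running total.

Step 1 — total variance = trace(Sigma) = Σ λ_i = 38 + 19 + 8 = 65.

Step 2 — fraction explained by component i = λ_i / Σ λ:
  PC1: 38/65 = 0.5846
  PC2: 19/65 = 0.2923
  PC3: 8/65 = 0.1231

Step 3 — cumulative fraction after k components = (λ_1 + ... + λ_k) / Σ λ:
  k = 1: 38/65 = 0.5846
  k = 2: (38 + 19)/65 = 57/65 = 0.8769
  k = 3: (38 + 19 + 8)/65 = 65/65 = 1

Summary (fraction, with percent):

explained: PC1 0.5846 (58.46%), PC2 0.2923 (29.23%), PC3 0.1231 (12.31%);  cumulative: 0.5846, 0.8769, 1


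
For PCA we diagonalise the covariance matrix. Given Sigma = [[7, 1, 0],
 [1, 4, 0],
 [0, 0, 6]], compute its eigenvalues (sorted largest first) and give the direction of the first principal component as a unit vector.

Step 1 — characteristic polynomial p(λ) = det(λI - Sigma) = λ³ - tr·λ² + c_1·λ - det, where tr = trace, c_1 = sum of the principal 2×2 minors, det = det(Sigma):
  tr = 7 + 4 + 6 = 17,
  c_1 = (7·4 - (1)²) + (7·6 - (0)²) + (4·6 - (0)²) = 27 + 42 + 24 = 93,
  det = 7·(4·6 - (0)²) - (1)·((1)·6 - (0)·(0)) + (0)·((1)·(0) - 4·(0)) = 7·(24) - (1)·(6) + (0)·(0) = 162.
  So p(λ) = λ³ - 17λ² + 93λ - 162.
Step 2 — look for an integer root (rational root theorem: any rational root is an integer divisor of 162). Testing λ = 6:
  p(6) = 216 - 612 + 558 - 162 = 0  ✓
  Dividing out (λ - 6): p(λ) = (λ - 6)(λ² - 11λ + 27).
Step 3 — remaining eigenvalues from the quadratic λ² - 11λ + 27 = 0:
  Δ = 11² - 4·27 = 121 - 108 = 13,  λ = (11 ± √13)/2 = (11 ± 3.6056)/2 ≈ 7.3028 or 3.6972.
  Sorted: λ_1 = 7.3028,  λ_2 = 6,  λ_3 = 3.6972  (check: sum = 17 = tr ✓).

Step 4 — unit eigenvector for λ_1 ≈ 7.3028: v spans the null space of (Sigma - λ_1 I), whose rows are
  r_1 = (-0.3028, 1, 0),  r_2 = (1, -3.3028, 0),  r_3 = (0, 0, -1.3028).
  v is orthogonal to every row, so take v ∝ r_1 × r_3 = ((1)·(-1.3028) - (0)·(0), (0)·(0) - (-0.3028)·(-1.3028), (-0.3028)·(0) - (1)·(0)) ≈ (-1.3028, -0.3944, 0).
  Rescale (multiply by -1 so the first nonzero entry is positive): u = (1.3028, 0.3944, 0).
  ||u|| = √((1.3028)² + (0.3944)² + (0)²) = √(1.8528) ≈ 1.3612,  v_1 = u/||u|| ≈ (0.9571, 0.2898, 0) (||v_1|| = 1).

λ_1 = 7.3028,  λ_2 = 6,  λ_3 = 3.6972;  v_1 ≈ (0.9571, 0.2898, 0)


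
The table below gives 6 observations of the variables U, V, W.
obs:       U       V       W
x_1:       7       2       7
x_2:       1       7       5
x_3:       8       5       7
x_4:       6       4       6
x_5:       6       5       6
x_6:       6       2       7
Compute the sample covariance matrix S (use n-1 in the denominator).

Step 1 — column means:
  mean(U) = (7 + 1 + 8 + 6 + 6 + 6) / 6 = 34/6 = 5.6667
  mean(V) = (2 + 7 + 5 + 4 + 5 + 2) / 6 = 25/6 = 4.1667
  mean(W) = (7 + 5 + 7 + 6 + 6 + 7) / 6 = 38/6 = 6.3333

Step 2 — sample covariance S[i,j] = (1/(n-1)) · Σ_k (x_{k,i} - mean_i) · (x_{k,j} - mean_j), with n-1 = 5.
  S[U,U] = ((1.3333)·(1.3333) + (-4.6667)·(-4.6667) + (2.3333)·(2.3333) + (0.3333)·(0.3333) + (0.3333)·(0.3333) + (0.3333)·(0.3333)) / 5 = 29.3333/5 = 5.8667
  S[U,V] = ((1.3333)·(-2.1667) + (-4.6667)·(2.8333) + (2.3333)·(0.8333) + (0.3333)·(-0.1667) + (0.3333)·(0.8333) + (0.3333)·(-2.1667)) / 5 = -14.6667/5 = -2.9333
  S[U,W] = ((1.3333)·(0.6667) + (-4.6667)·(-1.3333) + (2.3333)·(0.6667) + (0.3333)·(-0.3333) + (0.3333)·(-0.3333) + (0.3333)·(0.6667)) / 5 = 8.6667/5 = 1.7333
  S[V,V] = ((-2.1667)·(-2.1667) + (2.8333)·(2.8333) + (0.8333)·(0.8333) + (-0.1667)·(-0.1667) + (0.8333)·(0.8333) + (-2.1667)·(-2.1667)) / 5 = 18.8333/5 = 3.7667
  S[V,W] = ((-2.1667)·(0.6667) + (2.8333)·(-1.3333) + (0.8333)·(0.6667) + (-0.1667)·(-0.3333) + (0.8333)·(-0.3333) + (-2.1667)·(0.6667)) / 5 = -6.3333/5 = -1.2667
  S[W,W] = ((0.6667)·(0.6667) + (-1.3333)·(-1.3333) + (0.6667)·(0.6667) + (-0.3333)·(-0.3333) + (-0.3333)·(-0.3333) + (0.6667)·(0.6667)) / 5 = 3.3333/5 = 0.6667

S is symmetric (S[j,i] = S[i,j]). Assembling:

S = [[5.8667, -2.9333, 1.7333],
 [-2.9333, 3.7667, -1.2667],
 [1.7333, -1.2667, 0.6667]]
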